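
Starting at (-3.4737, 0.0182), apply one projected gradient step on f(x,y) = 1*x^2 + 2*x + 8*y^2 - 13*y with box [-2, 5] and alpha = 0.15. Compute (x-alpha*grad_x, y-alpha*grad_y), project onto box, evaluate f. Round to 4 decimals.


Step 1: Compute gradient at (-3.4737, 0.0182).
grad_x = 2*1*-3.4737 + 2 = -4.9474
grad_y = 2*8*0.0182 - 13 = -12.7088
Step 2: Gradient step.
x_raw = -3.4737 - 0.15*-4.9474 = -2.7316
y_raw = 0.0182 - 0.15*-12.7088 = 1.9245
Step 3: Project onto [-2, 5].
x_proj = clip(-2.7316) = -2.0
y_proj = clip(1.9245) = 1.9245
Step 4: Evaluate f.
f(-2.0, 1.9245) = 4.6115


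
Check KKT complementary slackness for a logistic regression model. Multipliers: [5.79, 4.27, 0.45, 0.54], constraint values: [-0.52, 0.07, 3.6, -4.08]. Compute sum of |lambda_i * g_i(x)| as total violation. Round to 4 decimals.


KKT complementary slackness check:
lambda_1 * g_1 = 5.79 * -0.52 = -3.0108
lambda_2 * g_2 = 4.27 * 0.07 = 0.2989
lambda_3 * g_3 = 0.45 * 3.6 = 1.62
lambda_4 * g_4 = 0.54 * -4.08 = -2.2032
Total violation = 3.0108 + 0.2989 + 1.62 + 2.2032 = 7.1329


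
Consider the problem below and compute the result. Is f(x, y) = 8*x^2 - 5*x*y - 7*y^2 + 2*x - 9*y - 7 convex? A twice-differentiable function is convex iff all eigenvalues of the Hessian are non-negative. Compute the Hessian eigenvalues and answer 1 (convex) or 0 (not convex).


The Hessian of f(x,y) = 8*x^2 - 5*x*y - 7*y^2 + 2*x - 9*y - 7 is:
H = [[16, -5], [-5, -14]]
Trace = 16 - 14 = 2
Determinant = 16*-14 - (-5)^2 = -249
Discriminant = (2)^2 - 4*-249 = 1000.0
Eigenvalues: lambda_1 = -14.8114, lambda_2 = 16.8114
The function is not convex.

0


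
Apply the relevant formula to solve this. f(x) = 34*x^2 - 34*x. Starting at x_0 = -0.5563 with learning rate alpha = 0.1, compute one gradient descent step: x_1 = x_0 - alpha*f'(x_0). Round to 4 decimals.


We compute the gradient at x_0 and apply the update.
f'(x) = 68*x - 34
f'(-0.5563) = 68*-0.5563 - 34 = -71.8284
x_1 = -0.5563 - 0.1*-71.8284 = 6.6265


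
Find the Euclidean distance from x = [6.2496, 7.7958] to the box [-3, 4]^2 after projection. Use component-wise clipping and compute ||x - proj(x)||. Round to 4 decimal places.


Project each component onto [-3, 4].
clip(6.2496) = 4.0, clip(7.7958) = 4.0
Projection = [4.0, 4.0]
Squared diffs: [5.0607, 14.4081]
Distance = sqrt(19.4688) = 4.4123


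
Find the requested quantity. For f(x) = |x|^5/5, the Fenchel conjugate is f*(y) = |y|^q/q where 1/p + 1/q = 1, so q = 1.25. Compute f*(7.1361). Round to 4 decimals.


The conjugate exponent q satisfies 1/p + 1/q = 1.
p = 5, so q = 5/(5 - 1) = 1.25
|y|^q = 7.1361^1.25 = 11.6634
f*(7.1361) = 11.6634 / 1.25 = 9.3307


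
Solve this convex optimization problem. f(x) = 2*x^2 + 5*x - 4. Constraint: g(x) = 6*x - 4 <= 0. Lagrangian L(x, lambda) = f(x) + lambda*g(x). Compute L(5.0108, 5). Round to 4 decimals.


Step 1: Evaluate f(x).
f(5.0108) = 2*5.0108^2 + 5*5.0108 - 4 = 71.2702
Step 2: Evaluate g(x).
g(5.0108) = 6*5.0108 - 4 = 26.0648
Step 3: Compute Lagrangian.
L = 71.2702 + 5*26.0648 = 201.5942


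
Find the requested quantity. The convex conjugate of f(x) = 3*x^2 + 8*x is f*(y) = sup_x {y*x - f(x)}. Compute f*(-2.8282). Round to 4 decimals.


f*(y) = sup_x {y*x - a*x^2 - b*x} = sup_x {(y-b)*x - a*x^2}
FOC: (y - b) - 2a*x = 0 => x* = (y - b)/(2a)
x* = (-2.8282 - 8)/(2*3) = -1.8047
f*(-2.8282) = (y-b)^2/(4a) = (-2.8282 - 8)^2/(4*3)
= 117.2499/12 = 9.7708


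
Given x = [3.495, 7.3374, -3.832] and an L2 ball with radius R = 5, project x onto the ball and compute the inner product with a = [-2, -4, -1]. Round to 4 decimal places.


Step 1: Compute ||x|| (intermediates to 6 decimals).
||x|| = sqrt(3.495^2 + 7.3374^2 + (-3.832)^2) = 8.98536
Step 2: Project.
Since ||x|| > R, scale = R/||x|| = 5/8.98536 = 0.556461, proj(x) = scale * x
proj(x) = [1.944831, 4.082977, -2.132359]
Step 3: Dot product.
a^T * proj(x) = -2*1.944831 - 4*4.082977 - 1*(-2.132359) = -18.0892


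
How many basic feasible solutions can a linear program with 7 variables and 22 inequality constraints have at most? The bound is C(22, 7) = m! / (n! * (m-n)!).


Each vertex corresponds to some choice of n active constraints out of m, so the number of vertices is at most C(m, n) = m! / (n!(m-n)!).
m = 22, n = 7
Numerator: 22 * 21 * 20 * 19 * 18 * 17 * 16
Denominator: 7! = 5040
C(22, 7) = 170544


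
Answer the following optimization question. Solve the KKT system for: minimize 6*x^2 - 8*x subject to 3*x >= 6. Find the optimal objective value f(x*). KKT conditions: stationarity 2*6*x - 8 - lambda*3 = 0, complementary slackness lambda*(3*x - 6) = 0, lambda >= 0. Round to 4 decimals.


Step 1: Try lambda = 0 (constraint inactive).
x_unc = 8/(2*6) = 0.6667
Check: 3*0.6667 = 2.0001 < 6 -- violated!
Step 2: Constraint must be active: 3*x = 6
x* = 6/3 = 2.0
lambda = (2*6*2.0 - 8)/3 = 5.3333
Step 3: Compute optimal value.
f(x*) = 6*2.0^2 - 8*2.0 = 8.0


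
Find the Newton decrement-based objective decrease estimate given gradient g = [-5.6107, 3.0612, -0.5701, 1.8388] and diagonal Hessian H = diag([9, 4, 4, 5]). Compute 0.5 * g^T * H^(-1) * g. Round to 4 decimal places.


Step 1: H is diagonal, so H^(-1) * g = [-0.6234, 0.7653, -0.1425, 0.3678].
Step 2: g^T H^(-1) g = sum_i g_i^2 / H_ii
  = (-5.6107)^2/9 + (3.0612)^2/4 + (-0.5701)^2/4 + (1.8388)^2/5
  = 3.4978 + 2.3427 + 0.0813 + 0.6762 = 6.598
Step 3: Objective decrease = 0.5 * g^T H^(-1) g = 3.299


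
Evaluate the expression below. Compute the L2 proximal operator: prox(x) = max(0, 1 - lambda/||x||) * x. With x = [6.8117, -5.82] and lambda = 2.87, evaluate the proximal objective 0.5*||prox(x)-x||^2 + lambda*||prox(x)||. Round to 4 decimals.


Step 1: Compute ||x||.
||x|| = 8.9594
Step 2: Compute scaling factor.
scale = max(0, 1 - 2.87/8.9594) = 0.6797
Step 3: prox(x) = [4.6297, -3.9557]
||prox(x)|| = 6.0894
Step 4: Proximal objective.
0.5*||prox-x||^2 = 4.1185
lambda*||prox|| = 17.4766
Total = 21.5952


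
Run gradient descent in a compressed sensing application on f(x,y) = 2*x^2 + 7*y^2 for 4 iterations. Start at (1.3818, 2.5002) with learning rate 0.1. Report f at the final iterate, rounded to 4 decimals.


Gradient descent on f(x,y) = 2*x^2 + 7*y^2.
Starting point: (1.3818, 2.5002), alpha = 0.1
Step 1: grad_x = 2*2*1.3818 = 5.5272, grad_y = 2*7*2.5002 = 35.0028
  x_1 = 1.3818 - 0.1*5.5272 = 0.8291
  y_1 = 2.5002 - 0.1*35.0028 = -1.0001
Step 2: grad_x = 2*2*0.8291 = 3.3163, grad_y = 2*7*-1.0001 = -14.0011
  x_2 = 0.8291 - 0.1*3.3163 = 0.4974
  y_2 = -1.0001 - 0.1*-14.0011 = 0.4
Step 3: grad_x = 2*2*0.4974 = 1.9898, grad_y = 2*7*0.4 = 5.6004
  x_3 = 0.4974 - 0.1*1.9898 = 0.2985
  y_3 = 0.4 - 0.1*5.6004 = -0.16
Step 4: grad_x = 2*2*0.2985 = 1.1939, grad_y = 2*7*-0.16 = -2.2402
  x_4 = 0.2985 - 0.1*1.1939 = 0.1791
  y_4 = -0.16 - 0.1*-2.2402 = 0.064
f(0.1791, 0.064) = 2*0.1791^2 + 7*0.064^2 = 0.0928


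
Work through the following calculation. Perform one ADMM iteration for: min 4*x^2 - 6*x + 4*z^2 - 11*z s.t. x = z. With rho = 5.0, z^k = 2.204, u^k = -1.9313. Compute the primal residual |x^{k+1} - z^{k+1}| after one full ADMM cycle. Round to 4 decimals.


ADMM iteration with rho = 5.0, z^k = 2.204, u^k = -1.9313
Step 1: x-update.
Minimize 4*x^2 - 6*x + (5.0/2)*(x - 2.204 - 1.9313)^2
FOC: (2*4 + 5.0)*x = 6 + 5.0*(2.204 + 1.9313)
x^{k+1} = 2.052
Step 2: z-update.
Minimize 4*z^2 - 11*z + (5.0/2)*(2.052 - z - 1.9313)^2
FOC: (2*4 + 5.0)*z = 11 + 5.0*(2.052 - 1.9313)
z^{k+1} = 0.8926
Step 3: u-update.
u^{k+1} = -1.9313 + 2.052 - 0.8926 = -0.7719
Step 4: Primal residual = |2.052 - 0.8926| = 1.1594


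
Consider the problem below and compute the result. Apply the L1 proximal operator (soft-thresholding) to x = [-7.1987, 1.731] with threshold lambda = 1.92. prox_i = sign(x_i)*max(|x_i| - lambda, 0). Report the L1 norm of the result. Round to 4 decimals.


Soft-thresholding with lambda = 1.92:
prox(-7.1987) = sign(-7.1987)*max(|-7.1987| - 1.92, 0) = -5.2787
prox(1.731) = sign(1.731)*max(|1.731| - 1.92, 0) = 0.0
prox(x) = [-5.2787, 0.0]
||prox(x)||_1 = 5.2787 + 0.0 = 5.2787


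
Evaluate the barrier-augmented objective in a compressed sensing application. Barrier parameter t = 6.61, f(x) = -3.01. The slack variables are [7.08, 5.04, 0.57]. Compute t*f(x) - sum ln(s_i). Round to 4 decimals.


Step 1: Compute log-barrier.
ln values: [1.9573, 1.6174, -0.5621]
phi = -(1.9573 + 1.6174 - 0.5621) = -3.0126
Step 2: Compute augmented objective.
t*f(x) = 6.61*-3.01 = -19.8961
Total = -19.8961 - 3.0126 = -22.9087


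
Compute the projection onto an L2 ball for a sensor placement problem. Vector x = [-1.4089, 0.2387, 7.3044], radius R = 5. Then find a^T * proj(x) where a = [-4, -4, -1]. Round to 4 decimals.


Step 1: Compute ||x|| (intermediates to 6 decimals).
||x|| = sqrt((-1.4089)^2 + 0.2387^2 + 7.3044^2) = 7.442865
Step 2: Project.
Since ||x|| > R, scale = R/||x|| = 5/7.442865 = 0.671784, proj(x) = scale * x
proj(x) = [-0.946476, 0.160355, 4.906979]
Step 3: Dot product.
a^T * proj(x) = -4*(-0.946476) - 4*0.160355 - 1*4.906979 = -1.7625


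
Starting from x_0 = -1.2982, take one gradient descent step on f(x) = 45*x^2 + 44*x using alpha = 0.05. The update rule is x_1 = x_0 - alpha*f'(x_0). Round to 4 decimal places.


We compute the gradient at x_0 and apply the update.
f'(x) = 90*x + 44
f'(-1.2982) = 90*-1.2982 + 44 = -72.838
x_1 = -1.2982 - 0.05*-72.838 = 2.3437


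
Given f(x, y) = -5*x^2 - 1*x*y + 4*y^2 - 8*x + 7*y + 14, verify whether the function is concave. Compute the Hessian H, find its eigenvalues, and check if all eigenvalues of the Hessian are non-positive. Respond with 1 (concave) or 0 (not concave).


The Hessian of f(x,y) = -5*x^2 - 1*x*y + 4*y^2 - 8*x + 7*y + 14 is:
H = [[-10, -1], [-1, 8]]
Trace = -10 + 8 = -2
Determinant = -10*8 - (-1)^2 = -81
Discriminant = (-2)^2 - 4*-81 = 328.0
Eigenvalues: lambda_1 = -10.0554, lambda_2 = 8.0554
The function is not concave.

0


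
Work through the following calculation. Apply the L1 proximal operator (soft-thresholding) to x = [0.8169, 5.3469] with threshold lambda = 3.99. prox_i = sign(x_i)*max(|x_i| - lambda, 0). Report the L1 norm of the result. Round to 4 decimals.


Soft-thresholding with lambda = 3.99:
prox(0.8169) = sign(0.8169)*max(|0.8169| - 3.99, 0) = 0.0
prox(5.3469) = sign(5.3469)*max(|5.3469| - 3.99, 0) = 1.3569
prox(x) = [0.0, 1.3569]
||prox(x)||_1 = 0.0 + 1.3569 = 1.3569


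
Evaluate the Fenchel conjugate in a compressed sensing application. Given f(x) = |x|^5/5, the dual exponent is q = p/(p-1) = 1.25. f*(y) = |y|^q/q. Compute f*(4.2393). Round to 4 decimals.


The conjugate exponent q satisfies 1/p + 1/q = 1.
p = 5, so q = 5/(5 - 1) = 1.25
|y|^q = 4.2393^1.25 = 6.083
f*(4.2393) = 6.083 / 1.25 = 4.8664


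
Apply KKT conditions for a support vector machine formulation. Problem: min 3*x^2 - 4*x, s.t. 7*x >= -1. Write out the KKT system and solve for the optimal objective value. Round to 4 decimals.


Step 1: Try lambda = 0 (constraint inactive).
Stationarity: 2*3*x - 4 = 0
x* = 4/(2*3) = 2/3 = 0.6667 (rounded; the exact value 2/3 is used below)
Check constraint: 7*0.6667 = 4.6669 >= -1 -- satisfied.
Step 2: Compute optimal value.
f(x*) = 3*(2/3)^2 - 4*(2/3) = -1.3333


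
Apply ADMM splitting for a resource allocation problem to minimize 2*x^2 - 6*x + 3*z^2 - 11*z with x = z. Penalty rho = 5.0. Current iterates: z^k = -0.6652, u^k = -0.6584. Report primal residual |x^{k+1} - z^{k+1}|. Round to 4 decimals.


ADMM iteration with rho = 5.0, z^k = -0.6652, u^k = -0.6584
Step 1: x-update.
Minimize 2*x^2 - 6*x + (5.0/2)*(x + 0.6652 - 0.6584)^2
FOC: (2*2 + 5.0)*x = 6 + 5.0*(-0.6652 + 0.6584)
x^{k+1} = 0.6629
Step 2: z-update.
Minimize 3*z^2 - 11*z + (5.0/2)*(0.6629 - z - 0.6584)^2
FOC: (2*3 + 5.0)*z = 11 + 5.0*(0.6629 - 0.6584)
z^{k+1} = 1.002
Step 3: u-update.
u^{k+1} = -0.6584 + 0.6629 - 1.002 = -0.9976
Step 4: Primal residual = |0.6629 - 1.002| = 0.3392


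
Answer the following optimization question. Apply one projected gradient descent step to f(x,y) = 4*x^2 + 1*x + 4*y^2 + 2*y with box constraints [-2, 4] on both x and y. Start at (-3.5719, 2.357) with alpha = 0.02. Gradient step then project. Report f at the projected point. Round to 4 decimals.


Step 1: Compute gradient at (-3.5719, 2.357).
grad_x = 2*4*-3.5719 + 1 = -27.5752
grad_y = 2*4*2.357 + 2 = 20.856
Step 2: Gradient step.
x_raw = -3.5719 - 0.02*-27.5752 = -3.0204
y_raw = 2.357 - 0.02*20.856 = 1.9399
Step 3: Project onto [-2, 4].
x_proj = clip(-3.0204) = -2.0
y_proj = clip(1.9399) = 1.9399
Step 4: Evaluate f.
f(-2.0, 1.9399) = 32.9323


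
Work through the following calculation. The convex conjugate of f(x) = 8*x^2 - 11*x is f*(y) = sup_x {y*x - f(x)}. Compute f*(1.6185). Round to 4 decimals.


f*(y) = sup_x {y*x - a*x^2 - b*x} = sup_x {(y-b)*x - a*x^2}
FOC: (y - b) - 2a*x = 0 => x* = (y - b)/(2a)
x* = (1.6185 + 11)/(2*8) = 0.7887
f*(1.6185) = (y-b)^2/(4a) = (1.6185 + 11)^2/(4*8)
= 159.2265/32 = 4.9758


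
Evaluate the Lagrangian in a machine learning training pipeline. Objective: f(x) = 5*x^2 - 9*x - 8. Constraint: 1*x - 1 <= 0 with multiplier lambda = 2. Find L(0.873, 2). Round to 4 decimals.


Step 1: Evaluate f(x).
f(0.873) = 5*0.873^2 - 9*0.873 - 8 = -12.0464
Step 2: Evaluate g(x).
g(0.873) = 1*0.873 - 1 = -0.127
Step 3: Compute Lagrangian.
L = -12.0464 + 2*-0.127 = -12.3004


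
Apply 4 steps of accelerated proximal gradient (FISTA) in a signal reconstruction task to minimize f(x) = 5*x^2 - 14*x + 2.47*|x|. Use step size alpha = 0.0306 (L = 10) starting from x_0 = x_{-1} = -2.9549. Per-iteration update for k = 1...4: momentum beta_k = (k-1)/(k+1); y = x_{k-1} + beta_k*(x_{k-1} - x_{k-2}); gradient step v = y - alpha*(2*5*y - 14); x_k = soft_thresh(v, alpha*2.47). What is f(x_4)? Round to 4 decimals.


FISTA on f(x) = 5*x^2 - 14*x + 2.47*|x|
L = 10, alpha = 0.0306
Iteration 1: beta = 0.0, y = -2.9549 + 0.0*(-2.9549 + 2.9549) = -2.9549
  grad(y) = -43.549, v = y - alpha*grad = -1.6223
  prox(v) = soft_thresh(-1.6223, 0.0756) = -1.5467
Iteration 2: beta = 0.3333, y = -1.5467 + 0.3333*(-1.5467 + 2.9549) = -1.0773
  grad(y) = -24.7732, v = y - alpha*grad = -0.3193
  prox(v) = soft_thresh(-0.3193, 0.0756) = -0.2437
Iteration 3: beta = 0.5, y = -0.2437 + 0.5*(-0.2437 + 1.5467) = 0.4078
  grad(y) = -9.9216, v = y - alpha*grad = 0.7114
  prox(v) = soft_thresh(0.7114, 0.0756) = 0.6359
Iteration 4: beta = 0.6, y = 0.6359 + 0.6*(0.6359 + 0.2437) = 1.1636
  grad(y) = -2.3642, v = y - alpha*grad = 1.2359
  prox(v) = soft_thresh(1.2359, 0.0756) = 1.1603
f(x_4) = 5*1.1603^2 - 14*1.1603 + 2.47*|1.1603| = -6.6468


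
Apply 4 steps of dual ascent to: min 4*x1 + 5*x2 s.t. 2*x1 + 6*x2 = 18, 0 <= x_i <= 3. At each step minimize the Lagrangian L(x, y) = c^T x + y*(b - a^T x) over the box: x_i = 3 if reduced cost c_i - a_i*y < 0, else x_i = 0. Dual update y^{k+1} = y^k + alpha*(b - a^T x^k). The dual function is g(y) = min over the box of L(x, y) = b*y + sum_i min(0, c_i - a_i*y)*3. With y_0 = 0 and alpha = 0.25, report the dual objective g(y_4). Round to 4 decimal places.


Dual ascent for LP: min 4*x1 + 5*x2, 2*x1 + 6*x2 = 18, 0 <= x_i <= 3
Step 1: y^k = 0.0, reduced costs: (4.0, 5.0)
  x^k = (0.0, 0.0), subgradient = b - a^T x = 18.0
  y^{k+1} = 0.0 + 0.25*18.0 = 4.5
Step 2: y^k = 4.5, reduced costs: (-5.0, -22.0)
  x^k = (3.0, 3.0), subgradient = b - a^T x = -6.0
  y^{k+1} = 4.5 + 0.25*-6.0 = 3.0
Step 3: y^k = 3.0, reduced costs: (-2.0, -13.0)
  x^k = (3.0, 3.0), subgradient = b - a^T x = -6.0
  y^{k+1} = 3.0 + 0.25*-6.0 = 1.5
Step 4: y^k = 1.5, reduced costs: (1.0, -4.0)
  x^k = (0.0, 3.0), subgradient = b - a^T x = 0.0
  y^{k+1} = 1.5 + 0.25*0.0 = 1.5
Dual objective at y_4 = 1.5: reduced costs (1.0, -4.0), box minimizer x = (0.0, 3.0)
g(y_4) = b*y + (c1 - a1*y)*x1 + (c2 - a2*y)*x2 = 18*1.5 + 1.0*0.0 + (-4.0)*3.0 = 27.0 + 0.0 - 12.0 = 15.0


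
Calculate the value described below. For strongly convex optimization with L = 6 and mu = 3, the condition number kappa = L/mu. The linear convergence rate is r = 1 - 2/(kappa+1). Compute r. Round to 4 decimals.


Step 1: Compute the condition number.
kappa = L/mu = 6/3 = 2.0
Step 2: Compute the convergence rate.
r = 1 - 2/(kappa + 1) = 1 - 2*mu/(L + mu) = (L - mu)/(L + mu) = 3/9 = 0.3333


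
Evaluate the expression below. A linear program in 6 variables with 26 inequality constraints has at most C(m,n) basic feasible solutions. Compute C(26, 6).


Each vertex corresponds to some choice of n active constraints out of m, so the number of vertices is at most C(m, n) = m! / (n!(m-n)!).
m = 26, n = 6
Numerator: 26 * 25 * 24 * 23 * 22 * 21
Denominator: 6! = 720
C(26, 6) = 230230


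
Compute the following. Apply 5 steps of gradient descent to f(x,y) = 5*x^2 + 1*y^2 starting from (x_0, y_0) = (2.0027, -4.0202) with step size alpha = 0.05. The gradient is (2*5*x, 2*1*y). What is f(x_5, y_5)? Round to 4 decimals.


Gradient descent on f(x,y) = 5*x^2 + 1*y^2.
Starting point: (2.0027, -4.0202), alpha = 0.05
Step 1: grad_x = 2*5*2.0027 = 20.027, grad_y = 2*1*-4.0202 = -8.0404
  x_1 = 2.0027 - 0.05*20.027 = 1.0014
  y_1 = -4.0202 - 0.05*-8.0404 = -3.6182
Step 2: grad_x = 2*5*1.0014 = 10.0135, grad_y = 2*1*-3.6182 = -7.2364
  x_2 = 1.0014 - 0.05*10.0135 = 0.5007
  y_2 = -3.6182 - 0.05*-7.2364 = -3.2564
Step 3: grad_x = 2*5*0.5007 = 5.0068, grad_y = 2*1*-3.2564 = -6.5127
  x_3 = 0.5007 - 0.05*5.0068 = 0.2503
  y_3 = -3.2564 - 0.05*-6.5127 = -2.9307
Step 4: grad_x = 2*5*0.2503 = 2.5034, grad_y = 2*1*-2.9307 = -5.8615
  x_4 = 0.2503 - 0.05*2.5034 = 0.1252
  y_4 = -2.9307 - 0.05*-5.8615 = -2.6377
Step 5: grad_x = 2*5*0.1252 = 1.2517, grad_y = 2*1*-2.6377 = -5.2753
  x_5 = 0.1252 - 0.05*1.2517 = 0.0626
  y_5 = -2.6377 - 0.05*-5.2753 = -2.3739
f(0.0626, -2.3739) = 5*0.0626^2 + 1*(-2.3739)^2 = 5.6549


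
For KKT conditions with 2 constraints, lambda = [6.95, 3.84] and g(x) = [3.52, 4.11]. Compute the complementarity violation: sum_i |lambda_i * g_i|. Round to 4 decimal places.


KKT complementary slackness check:
lambda_1 * g_1 = 6.95 * 3.52 = 24.464
lambda_2 * g_2 = 3.84 * 4.11 = 15.7824
Total violation = 24.464 + 15.7824 = 40.2464


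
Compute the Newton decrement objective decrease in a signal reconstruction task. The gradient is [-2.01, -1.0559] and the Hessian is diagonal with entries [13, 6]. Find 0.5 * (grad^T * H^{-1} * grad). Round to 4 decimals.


Step 1: H is diagonal, so H^(-1) * g = [-0.1546, -0.176].
Step 2: g^T H^(-1) g = sum_i g_i^2 / H_ii
  = (-2.01)^2/13 + (-1.0559)^2/6
  = 0.3108 + 0.1858 = 0.4966
Step 3: Objective decrease = 0.5 * g^T H^(-1) g = 0.2483


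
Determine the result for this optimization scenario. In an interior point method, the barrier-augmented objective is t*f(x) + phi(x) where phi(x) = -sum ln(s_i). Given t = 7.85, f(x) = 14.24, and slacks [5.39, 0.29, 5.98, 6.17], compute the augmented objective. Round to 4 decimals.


Step 1: Compute log-barrier.
ln values: [1.6845, -1.2379, 1.7884, 1.8197]
phi = -(1.6845 - 1.2379 + 1.7884 + 1.8197) = -4.0548
Step 2: Compute augmented objective.
t*f(x) = 7.85*14.24 = 111.784
Total = 111.784 - 4.0548 = 107.7292


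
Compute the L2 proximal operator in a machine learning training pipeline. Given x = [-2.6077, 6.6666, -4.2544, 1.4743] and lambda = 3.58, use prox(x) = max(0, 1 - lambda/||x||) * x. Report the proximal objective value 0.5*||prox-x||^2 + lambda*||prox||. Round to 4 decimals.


Step 1: Compute ||x||.
||x|| = 8.4568
Step 2: Compute scaling factor.
scale = max(0, 1 - 3.58/8.4568) = 0.5767
Step 3: prox(x) = [-1.5038, 3.8444, -2.4534, 0.8502]
||prox(x)|| = 4.8768
Step 4: Proximal objective.
0.5*||prox-x||^2 = 6.4082
lambda*||prox|| = 17.4589
Total = 23.8671


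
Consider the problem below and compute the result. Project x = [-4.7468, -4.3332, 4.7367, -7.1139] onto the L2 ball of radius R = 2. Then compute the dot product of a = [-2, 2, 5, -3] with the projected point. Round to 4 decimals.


Step 1: Compute ||x|| (intermediates to 6 decimals).
||x|| = sqrt((-4.7468)^2 + (-4.3332)^2 + 4.7367^2 + (-7.1139)^2) = 10.693579
Step 2: Project.
Since ||x|| > R, scale = R/||x|| = 2/10.693579 = 0.187028, proj(x) = scale * x
proj(x) = [-0.887785, -0.81043, 0.885896, -1.330498]
Step 3: Dot product.
a^T * proj(x) = -2*(-0.887785) + 2*(-0.81043) + 5*0.885896 - 3*(-1.330498) = 8.5757


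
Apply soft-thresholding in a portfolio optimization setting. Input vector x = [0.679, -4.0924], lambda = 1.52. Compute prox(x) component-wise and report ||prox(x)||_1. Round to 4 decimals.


Soft-thresholding with lambda = 1.52:
prox(0.679) = sign(0.679)*max(|0.679| - 1.52, 0) = 0.0
prox(-4.0924) = sign(-4.0924)*max(|-4.0924| - 1.52, 0) = -2.5724
prox(x) = [0.0, -2.5724]
||prox(x)||_1 = 0.0 + 2.5724 = 2.5724


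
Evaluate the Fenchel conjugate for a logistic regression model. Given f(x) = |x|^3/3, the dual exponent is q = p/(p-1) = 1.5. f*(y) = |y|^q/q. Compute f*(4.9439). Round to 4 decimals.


The conjugate exponent q satisfies 1/p + 1/q = 1.
p = 3, so q = 3/(3 - 1) = 1.5
|y|^q = 4.9439^1.5 = 10.9927
f*(4.9439) = 10.9927 / 1.5 = 7.3285


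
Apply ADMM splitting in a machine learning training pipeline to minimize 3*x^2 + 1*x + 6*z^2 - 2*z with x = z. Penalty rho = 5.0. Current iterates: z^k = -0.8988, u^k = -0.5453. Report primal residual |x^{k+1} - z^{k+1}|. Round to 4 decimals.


ADMM iteration with rho = 5.0, z^k = -0.8988, u^k = -0.5453
Step 1: x-update.
Minimize 3*x^2 + 1*x + (5.0/2)*(x + 0.8988 - 0.5453)^2
FOC: (2*3 + 5.0)*x = -1 + 5.0*(-0.8988 + 0.5453)
x^{k+1} = -0.2516
Step 2: z-update.
Minimize 6*z^2 - 2*z + (5.0/2)*(-0.2516 - z - 0.5453)^2
FOC: (2*6 + 5.0)*z = 2 + 5.0*(-0.2516 - 0.5453)
z^{k+1} = -0.1167
Step 3: u-update.
u^{k+1} = -0.5453 - 0.2516 + 0.1167 = -0.6802
Step 4: Primal residual = |-0.2516 + 0.1167| = 0.1349


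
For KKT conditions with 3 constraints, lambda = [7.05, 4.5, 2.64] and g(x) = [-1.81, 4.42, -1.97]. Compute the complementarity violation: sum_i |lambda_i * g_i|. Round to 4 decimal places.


KKT complementary slackness check:
lambda_1 * g_1 = 7.05 * -1.81 = -12.7605
lambda_2 * g_2 = 4.5 * 4.42 = 19.89
lambda_3 * g_3 = 2.64 * -1.97 = -5.2008
Total violation = 12.7605 + 19.89 + 5.2008 = 37.8513


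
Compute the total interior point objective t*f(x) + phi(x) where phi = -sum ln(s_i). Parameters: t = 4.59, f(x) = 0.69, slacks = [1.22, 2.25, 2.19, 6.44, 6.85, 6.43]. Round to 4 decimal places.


Step 1: Compute log-barrier.
ln values: [0.1989, 0.8109, 0.7839, 1.8625, 1.9242, 1.861]
phi = -(0.1989 + 0.8109 + 0.7839 + 1.8625 + 1.9242 + 1.861) = -7.4414
Step 2: Compute augmented objective.
t*f(x) = 4.59*0.69 = 3.1671
Total = 3.1671 - 7.4414 = -4.2743


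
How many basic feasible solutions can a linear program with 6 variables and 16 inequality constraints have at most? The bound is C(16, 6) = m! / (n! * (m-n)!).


Each vertex corresponds to some choice of n active constraints out of m, so the number of vertices is at most C(m, n) = m! / (n!(m-n)!).
m = 16, n = 6
Numerator: 16 * 15 * 14 * 13 * 12 * 11
Denominator: 6! = 720
C(16, 6) = 8008


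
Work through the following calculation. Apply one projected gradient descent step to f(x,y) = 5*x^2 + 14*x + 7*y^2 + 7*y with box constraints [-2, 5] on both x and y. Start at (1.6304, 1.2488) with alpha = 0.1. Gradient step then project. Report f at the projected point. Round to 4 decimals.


Step 1: Compute gradient at (1.6304, 1.2488).
grad_x = 2*5*1.6304 + 14 = 30.304
grad_y = 2*7*1.2488 + 7 = 24.4832
Step 2: Gradient step.
x_raw = 1.6304 - 0.1*30.304 = -1.4
y_raw = 1.2488 - 0.1*24.4832 = -1.1995
Step 3: Project onto [-2, 5].
x_proj = clip(-1.4) = -1.4
y_proj = clip(-1.1995) = -1.1995
Step 4: Evaluate f.
f(-1.4, -1.1995) = -8.1247


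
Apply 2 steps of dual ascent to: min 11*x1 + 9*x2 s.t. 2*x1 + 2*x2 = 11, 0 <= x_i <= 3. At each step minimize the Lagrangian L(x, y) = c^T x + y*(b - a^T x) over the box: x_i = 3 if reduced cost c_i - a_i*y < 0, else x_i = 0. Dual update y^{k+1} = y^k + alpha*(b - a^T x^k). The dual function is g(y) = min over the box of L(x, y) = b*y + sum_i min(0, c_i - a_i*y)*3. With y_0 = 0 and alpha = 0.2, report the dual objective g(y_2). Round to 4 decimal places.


Dual ascent for LP: min 11*x1 + 9*x2, 2*x1 + 2*x2 = 11, 0 <= x_i <= 3
Step 1: y^k = 0.0, reduced costs: (11.0, 9.0)
  x^k = (0.0, 0.0), subgradient = b - a^T x = 11.0
  y^{k+1} = 0.0 + 0.2*11.0 = 2.2
Step 2: y^k = 2.2, reduced costs: (6.6, 4.6)
  x^k = (0.0, 0.0), subgradient = b - a^T x = 11.0
  y^{k+1} = 2.2 + 0.2*11.0 = 4.4
Dual objective at y_2 = 4.4: reduced costs (2.2, 0.2), box minimizer x = (0.0, 0.0)
g(y_2) = b*y + (c1 - a1*y)*x1 + (c2 - a2*y)*x2 = 11*4.4 + 2.2*0.0 + 0.2*0.0 = 48.4 + 0.0 + 0.0 = 48.4


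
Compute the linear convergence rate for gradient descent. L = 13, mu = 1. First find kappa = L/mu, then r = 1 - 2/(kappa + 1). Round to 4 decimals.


Step 1: Compute the condition number.
kappa = L/mu = 13/1 = 13.0
Step 2: Compute the convergence rate.
r = 1 - 2/(kappa + 1) = 1 - 2*mu/(L + mu) = (L - mu)/(L + mu) = 12/14 = 0.8571


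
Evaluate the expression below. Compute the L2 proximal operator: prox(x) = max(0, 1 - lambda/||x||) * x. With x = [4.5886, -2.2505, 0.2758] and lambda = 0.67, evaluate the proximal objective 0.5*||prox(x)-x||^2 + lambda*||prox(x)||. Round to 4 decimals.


Step 1: Compute ||x||.
||x|| = 5.1182
Step 2: Compute scaling factor.
scale = max(0, 1 - 0.67/5.1182) = 0.8691
Step 3: prox(x) = [3.9879, -1.9559, 0.2397]
||prox(x)|| = 4.4482
Step 4: Proximal objective.
0.5*||prox-x||^2 = 0.2245
lambda*||prox|| = 2.9803
Total = 3.2048


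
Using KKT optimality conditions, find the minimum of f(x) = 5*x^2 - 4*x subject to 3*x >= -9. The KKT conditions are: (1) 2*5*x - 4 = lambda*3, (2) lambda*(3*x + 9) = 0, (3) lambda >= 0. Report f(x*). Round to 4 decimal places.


Step 1: Try lambda = 0 (constraint inactive).
Stationarity: 2*5*x - 4 = 0
x* = 4/(2*5) = 0.4
Check constraint: 3*0.4 = 1.2 >= -9 -- satisfied.
Step 2: Compute optimal value.
f(x*) = 5*0.4^2 - 4*0.4 = -0.8


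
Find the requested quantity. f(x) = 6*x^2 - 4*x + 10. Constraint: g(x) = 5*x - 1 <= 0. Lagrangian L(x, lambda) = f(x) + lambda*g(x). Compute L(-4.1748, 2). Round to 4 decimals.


Step 1: Evaluate f(x).
f(-4.1748) = 6*(-4.1748)^2 - 4*(-4.1748) + 10 = 131.2729
Step 2: Evaluate g(x).
g(-4.1748) = 5*-4.1748 - 1 = -21.874
Step 3: Compute Lagrangian.
L = 131.2729 + 2*-21.874 = 87.5249


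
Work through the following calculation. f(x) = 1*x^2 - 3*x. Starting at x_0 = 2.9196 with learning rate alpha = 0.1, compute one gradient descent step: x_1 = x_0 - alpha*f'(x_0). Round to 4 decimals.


We compute the gradient at x_0 and apply the update.
f'(x) = 2*x - 3
f'(2.9196) = 2*2.9196 - 3 = 2.8392
x_1 = 2.9196 - 0.1*2.8392 = 2.6357


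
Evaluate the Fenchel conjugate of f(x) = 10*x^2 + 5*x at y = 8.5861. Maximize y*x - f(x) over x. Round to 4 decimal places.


f*(y) = sup_x {y*x - a*x^2 - b*x} = sup_x {(y-b)*x - a*x^2}
FOC: (y - b) - 2a*x = 0 => x* = (y - b)/(2a)
x* = (8.5861 - 5)/(2*10) = 0.1793
f*(8.5861) = (y-b)^2/(4a) = (8.5861 - 5)^2/(4*10)
= 12.8601/40 = 0.3215


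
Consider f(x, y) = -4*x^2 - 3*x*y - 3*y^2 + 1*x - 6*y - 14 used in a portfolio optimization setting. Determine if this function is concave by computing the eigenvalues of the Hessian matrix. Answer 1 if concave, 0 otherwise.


The Hessian of f(x,y) = -4*x^2 - 3*x*y - 3*y^2 + 1*x - 6*y - 14 is:
H = [[-8, -3], [-3, -6]]
Trace = -8 - 6 = -14
Determinant = -8*-6 - (-3)^2 = 39
Discriminant = (-14)^2 - 4*39 = 40.0
Eigenvalues: lambda_1 = -10.1623, lambda_2 = -3.8377
The function is concave.

1


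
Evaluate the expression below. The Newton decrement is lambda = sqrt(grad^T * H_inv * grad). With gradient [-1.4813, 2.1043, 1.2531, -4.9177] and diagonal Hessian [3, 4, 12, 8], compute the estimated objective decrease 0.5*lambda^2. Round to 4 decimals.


Step 1: H is diagonal, so H^(-1) * g = [-0.4938, 0.5261, 0.1044, -0.6147].
Step 2: g^T H^(-1) g = sum_i g_i^2 / H_ii
  = (-1.4813)^2/3 + (2.1043)^2/4 + (1.2531)^2/12 + (-4.9177)^2/8
  = 0.7314 + 1.107 + 0.1309 + 3.023 = 4.9923
Step 3: Objective decrease = 0.5 * g^T H^(-1) g = 2.4961


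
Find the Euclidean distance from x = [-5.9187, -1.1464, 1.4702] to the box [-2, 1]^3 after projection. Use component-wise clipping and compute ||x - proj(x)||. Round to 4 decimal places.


Project each component onto [-2, 1].
clip(-5.9187) = -2.0, clip(-1.1464) = -1.1464, clip(1.4702) = 1.0
Projection = [-2.0, -1.1464, 1.0]
Squared diffs: [15.3562, 0.0, 0.2211]
Distance = sqrt(15.5773) = 3.9468


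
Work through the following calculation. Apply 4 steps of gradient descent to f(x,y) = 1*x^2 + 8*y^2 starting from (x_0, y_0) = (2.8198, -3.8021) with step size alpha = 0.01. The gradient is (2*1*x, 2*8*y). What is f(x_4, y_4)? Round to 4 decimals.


Gradient descent on f(x,y) = 1*x^2 + 8*y^2.
Starting point: (2.8198, -3.8021), alpha = 0.01
Step 1: grad_x = 2*1*2.8198 = 5.6396, grad_y = 2*8*-3.8021 = -60.8336
  x_1 = 2.8198 - 0.01*5.6396 = 2.7634
  y_1 = -3.8021 - 0.01*-60.8336 = -3.1938
Step 2: grad_x = 2*1*2.7634 = 5.5268, grad_y = 2*8*-3.1938 = -51.1002
  x_2 = 2.7634 - 0.01*5.5268 = 2.7081
  y_2 = -3.1938 - 0.01*-51.1002 = -2.6828
Step 3: grad_x = 2*1*2.7081 = 5.4163, grad_y = 2*8*-2.6828 = -42.9242
  x_3 = 2.7081 - 0.01*5.4163 = 2.654
  y_3 = -2.6828 - 0.01*-42.9242 = -2.2535
Step 4: grad_x = 2*1*2.654 = 5.3079, grad_y = 2*8*-2.2535 = -36.0563
  x_4 = 2.654 - 0.01*5.3079 = 2.6009
  y_4 = -2.2535 - 0.01*-36.0563 = -1.893
f(2.6009, -1.893) = 1*2.6009^2 + 8*(-1.893)^2 = 35.4309


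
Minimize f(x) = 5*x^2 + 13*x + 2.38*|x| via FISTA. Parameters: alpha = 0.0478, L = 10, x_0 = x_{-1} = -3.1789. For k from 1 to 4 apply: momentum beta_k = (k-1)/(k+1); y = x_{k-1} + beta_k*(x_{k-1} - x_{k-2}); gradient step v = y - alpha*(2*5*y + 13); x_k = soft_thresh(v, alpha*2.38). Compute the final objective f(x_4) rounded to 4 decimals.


FISTA on f(x) = 5*x^2 + 13*x + 2.38*|x|
L = 10, alpha = 0.0478
Iteration 1: beta = 0.0, y = -3.1789 + 0.0*(-3.1789 + 3.1789) = -3.1789
  grad(y) = -18.789, v = y - alpha*grad = -2.2808
  prox(v) = soft_thresh(-2.2808, 0.1138) = -2.167
Iteration 2: beta = 0.3333, y = -2.167 + 0.3333*(-2.167 + 3.1789) = -1.8297
  grad(y) = -5.2973, v = y - alpha*grad = -1.5765
  prox(v) = soft_thresh(-1.5765, 0.1138) = -1.4628
Iteration 3: beta = 0.5, y = -1.4628 + 0.5*(-1.4628 + 2.167) = -1.1106
  grad(y) = 1.8938, v = y - alpha*grad = -1.2011
  prox(v) = soft_thresh(-1.2011, 0.1138) = -1.0874
Iteration 4: beta = 0.6, y = -1.0874 + 0.6*(-1.0874 + 1.4628) = -0.8622
  grad(y) = 4.3784, v = y - alpha*grad = -1.0714
  prox(v) = soft_thresh(-1.0714, 0.1138) = -0.9577
f(x_4) = 5*(-0.9577)^2 + 13*(-0.9577) + 2.38*|-0.9577| = -5.5848


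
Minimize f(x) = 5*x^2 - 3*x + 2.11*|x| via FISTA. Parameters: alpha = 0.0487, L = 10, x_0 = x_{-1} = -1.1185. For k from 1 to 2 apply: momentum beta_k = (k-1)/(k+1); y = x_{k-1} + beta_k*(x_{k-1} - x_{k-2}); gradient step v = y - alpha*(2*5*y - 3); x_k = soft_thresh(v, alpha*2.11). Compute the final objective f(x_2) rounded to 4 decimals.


FISTA on f(x) = 5*x^2 - 3*x + 2.11*|x|
L = 10, alpha = 0.0487
Iteration 1: beta = 0.0, y = -1.1185 + 0.0*(-1.1185 + 1.1185) = -1.1185
  grad(y) = -14.185, v = y - alpha*grad = -0.4277
  prox(v) = soft_thresh(-0.4277, 0.1028) = -0.3249
Iteration 2: beta = 0.3333, y = -0.3249 + 0.3333*(-0.3249 + 1.1185) = -0.0604
  grad(y) = -3.6041, v = y - alpha*grad = 0.1151
  prox(v) = soft_thresh(0.1151, 0.1028) = 0.0124
f(x_2) = 5*0.0124^2 - 3*0.0124 + 2.11*|0.0124| = -0.0102


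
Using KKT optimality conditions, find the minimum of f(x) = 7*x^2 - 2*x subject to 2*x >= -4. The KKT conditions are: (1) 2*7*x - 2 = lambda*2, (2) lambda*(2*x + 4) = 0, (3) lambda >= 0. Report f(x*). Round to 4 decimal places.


Step 1: Try lambda = 0 (constraint inactive).
Stationarity: 2*7*x - 2 = 0
x* = 2/(2*7) = 1/7 = 0.1429 (rounded; the exact value 1/7 is used below)
Check constraint: 2*0.1429 = 0.2858 >= -4 -- satisfied.
Step 2: Compute optimal value.
f(x*) = 7*(1/7)^2 - 2*(1/7) = -0.1429


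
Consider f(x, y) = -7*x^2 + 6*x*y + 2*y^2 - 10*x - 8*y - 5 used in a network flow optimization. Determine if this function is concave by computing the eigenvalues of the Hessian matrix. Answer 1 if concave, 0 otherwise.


The Hessian of f(x,y) = -7*x^2 + 6*x*y + 2*y^2 - 10*x - 8*y - 5 is:
H = [[-14, 6], [6, 4]]
Trace = -14 + 4 = -10
Determinant = -14*4 - (6)^2 = -92
Discriminant = (-10)^2 - 4*-92 = 468.0
Eigenvalues: lambda_1 = -15.8167, lambda_2 = 5.8167
The function is not concave.

0


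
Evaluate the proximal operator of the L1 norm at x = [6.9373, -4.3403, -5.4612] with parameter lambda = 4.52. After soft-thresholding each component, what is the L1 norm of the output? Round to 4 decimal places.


Soft-thresholding with lambda = 4.52:
prox(6.9373) = sign(6.9373)*max(|6.9373| - 4.52, 0) = 2.4173
prox(-4.3403) = sign(-4.3403)*max(|-4.3403| - 4.52, 0) = 0.0
prox(-5.4612) = sign(-5.4612)*max(|-5.4612| - 4.52, 0) = -0.9412
prox(x) = [2.4173, 0.0, -0.9412]
||prox(x)||_1 = 2.4173 + 0.0 + 0.9412 = 3.3585


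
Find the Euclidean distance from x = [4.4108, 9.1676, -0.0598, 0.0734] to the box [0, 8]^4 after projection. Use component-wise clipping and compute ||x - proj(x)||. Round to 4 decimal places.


Project each component onto [0, 8].
clip(4.4108) = 4.4108, clip(9.1676) = 8.0, clip(-0.0598) = 0.0, clip(0.0734) = 0.0734
Projection = [4.4108, 8.0, 0.0, 0.0734]
Squared diffs: [0.0, 1.3633, 0.0036, 0.0]
Distance = sqrt(1.3669) = 1.1691


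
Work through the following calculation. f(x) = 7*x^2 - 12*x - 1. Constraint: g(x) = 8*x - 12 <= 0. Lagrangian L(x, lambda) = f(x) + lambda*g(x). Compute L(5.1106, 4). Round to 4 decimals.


Step 1: Evaluate f(x).
f(5.1106) = 7*5.1106^2 - 12*5.1106 - 1 = 120.5004
Step 2: Evaluate g(x).
g(5.1106) = 8*5.1106 - 12 = 28.8848
Step 3: Compute Lagrangian.
L = 120.5004 + 4*28.8848 = 236.0396


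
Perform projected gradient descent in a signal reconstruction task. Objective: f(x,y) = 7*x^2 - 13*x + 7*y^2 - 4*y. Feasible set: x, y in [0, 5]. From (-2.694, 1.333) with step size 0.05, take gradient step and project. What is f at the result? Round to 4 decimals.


Step 1: Compute gradient at (-2.694, 1.333).
grad_x = 2*7*-2.694 - 13 = -50.716
grad_y = 2*7*1.333 - 4 = 14.662
Step 2: Gradient step.
x_raw = -2.694 - 0.05*-50.716 = -0.1582
y_raw = 1.333 - 0.05*14.662 = 0.5999
Step 3: Project onto [0, 5].
x_proj = clip(-0.1582) = 0.0
y_proj = clip(0.5999) = 0.5999
Step 4: Evaluate f.
f(0.0, 0.5999) = 0.1196


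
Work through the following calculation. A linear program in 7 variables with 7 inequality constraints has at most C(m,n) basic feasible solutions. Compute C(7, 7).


Each vertex corresponds to some choice of n active constraints out of m, so the number of vertices is at most C(m, n) = m! / (n!(m-n)!).
m = 7, n = 7
Numerator: 7 * 6 * 5 * 4 * 3 * 2 * 1
Denominator: 7! = 5040
C(7, 7) = 1


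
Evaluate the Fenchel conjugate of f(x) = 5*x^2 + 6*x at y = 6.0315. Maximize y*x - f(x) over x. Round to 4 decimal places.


f*(y) = sup_x {y*x - a*x^2 - b*x} = sup_x {(y-b)*x - a*x^2}
FOC: (y - b) - 2a*x = 0 => x* = (y - b)/(2a)
x* = (6.0315 - 6)/(2*5) = 0.0032
f*(6.0315) = (y-b)^2/(4a) = (6.0315 - 6)^2/(4*5)
= 0.001/20 = 0.0


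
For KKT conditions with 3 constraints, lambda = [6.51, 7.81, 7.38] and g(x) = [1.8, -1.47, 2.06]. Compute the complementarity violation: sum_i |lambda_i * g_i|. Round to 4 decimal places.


KKT complementary slackness check:
lambda_1 * g_1 = 6.51 * 1.8 = 11.718
lambda_2 * g_2 = 7.81 * -1.47 = -11.4807
lambda_3 * g_3 = 7.38 * 2.06 = 15.2028
Total violation = 11.718 + 11.4807 + 15.2028 = 38.4015


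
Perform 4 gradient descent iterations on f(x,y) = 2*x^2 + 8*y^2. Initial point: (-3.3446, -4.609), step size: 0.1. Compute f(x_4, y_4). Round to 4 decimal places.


Gradient descent on f(x,y) = 2*x^2 + 8*y^2.
Starting point: (-3.3446, -4.609), alpha = 0.1
Step 1: grad_x = 2*2*-3.3446 = -13.3784, grad_y = 2*8*-4.609 = -73.744
  x_1 = -3.3446 - 0.1*-13.3784 = -2.0068
  y_1 = -4.609 - 0.1*-73.744 = 2.7654
Step 2: grad_x = 2*2*-2.0068 = -8.027, grad_y = 2*8*2.7654 = 44.2464
  x_2 = -2.0068 - 0.1*-8.027 = -1.2041
  y_2 = 2.7654 - 0.1*44.2464 = -1.6592
Step 3: grad_x = 2*2*-1.2041 = -4.8162, grad_y = 2*8*-1.6592 = -26.5478
  x_3 = -1.2041 - 0.1*-4.8162 = -0.7224
  y_3 = -1.6592 - 0.1*-26.5478 = 0.9955
Step 4: grad_x = 2*2*-0.7224 = -2.8897, grad_y = 2*8*0.9955 = 15.9287
  x_4 = -0.7224 - 0.1*-2.8897 = -0.4335
  y_4 = 0.9955 - 0.1*15.9287 = -0.5973
f(-0.4335, -0.5973) = 2*(-0.4335)^2 + 8*(-0.5973)^2 = 3.2302


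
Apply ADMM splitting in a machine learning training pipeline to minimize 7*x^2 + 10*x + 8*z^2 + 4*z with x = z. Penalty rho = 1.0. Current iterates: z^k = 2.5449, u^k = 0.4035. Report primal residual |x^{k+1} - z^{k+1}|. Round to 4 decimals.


ADMM iteration with rho = 1.0, z^k = 2.5449, u^k = 0.4035
Step 1: x-update.
Minimize 7*x^2 + 10*x + (1.0/2)*(x - 2.5449 + 0.4035)^2
FOC: (2*7 + 1.0)*x = -10 + 1.0*(2.5449 - 0.4035)
x^{k+1} = -0.5239
Step 2: z-update.
Minimize 8*z^2 + 4*z + (1.0/2)*(-0.5239 - z + 0.4035)^2
FOC: (2*8 + 1.0)*z = -4 + 1.0*(-0.5239 + 0.4035)
z^{k+1} = -0.2424
Step 3: u-update.
u^{k+1} = 0.4035 - 0.5239 + 0.2424 = 0.122
Step 4: Primal residual = |-0.5239 + 0.2424| = 0.2815


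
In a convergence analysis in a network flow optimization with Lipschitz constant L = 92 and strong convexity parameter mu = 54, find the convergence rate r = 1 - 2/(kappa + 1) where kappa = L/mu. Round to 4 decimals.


Step 1: Compute the condition number.
kappa = L/mu = 92/54 = 1.7037
Step 2: Compute the convergence rate.
r = 1 - 2/(kappa + 1) = 1 - 2*mu/(L + mu) = (L - mu)/(L + mu) = 38/146 = 0.2603


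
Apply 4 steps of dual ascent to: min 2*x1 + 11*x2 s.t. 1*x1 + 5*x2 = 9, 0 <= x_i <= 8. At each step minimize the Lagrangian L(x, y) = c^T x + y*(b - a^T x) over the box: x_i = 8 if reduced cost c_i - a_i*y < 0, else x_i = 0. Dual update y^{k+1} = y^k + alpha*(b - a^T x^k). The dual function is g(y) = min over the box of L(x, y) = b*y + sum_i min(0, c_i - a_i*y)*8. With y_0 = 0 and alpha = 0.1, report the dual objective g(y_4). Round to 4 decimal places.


Dual ascent for LP: min 2*x1 + 11*x2, 1*x1 + 5*x2 = 9, 0 <= x_i <= 8
Step 1: y^k = 0.0, reduced costs: (2.0, 11.0)
  x^k = (0.0, 0.0), subgradient = b - a^T x = 9.0
  y^{k+1} = 0.0 + 0.1*9.0 = 0.9
Step 2: y^k = 0.9, reduced costs: (1.1, 6.5)
  x^k = (0.0, 0.0), subgradient = b - a^T x = 9.0
  y^{k+1} = 0.9 + 0.1*9.0 = 1.8
Step 3: y^k = 1.8, reduced costs: (0.2, 2.0)
  x^k = (0.0, 0.0), subgradient = b - a^T x = 9.0
  y^{k+1} = 1.8 + 0.1*9.0 = 2.7
Step 4: y^k = 2.7, reduced costs: (-0.7, -2.5)
  x^k = (8.0, 8.0), subgradient = b - a^T x = -39.0
  y^{k+1} = 2.7 + 0.1*-39.0 = -1.2
Dual objective at y_4 = -1.2: reduced costs (3.2, 17.0), box minimizer x = (0.0, 0.0)
g(y_4) = b*y + (c1 - a1*y)*x1 + (c2 - a2*y)*x2 = 9*(-1.2) + 3.2*0.0 + 17.0*0.0 = -10.8 + 0.0 + 0.0 = -10.8


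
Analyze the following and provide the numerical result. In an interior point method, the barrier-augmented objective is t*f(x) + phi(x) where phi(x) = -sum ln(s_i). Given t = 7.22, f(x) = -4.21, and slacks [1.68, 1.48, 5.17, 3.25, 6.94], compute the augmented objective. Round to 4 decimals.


Step 1: Compute log-barrier.
ln values: [0.5188, 0.392, 1.6429, 1.1787, 1.9373]
phi = -(0.5188 + 0.392 + 1.6429 + 1.1787 + 1.9373) = -5.6697
Step 2: Compute augmented objective.
t*f(x) = 7.22*-4.21 = -30.3962
Total = -30.3962 - 5.6697 = -36.0659


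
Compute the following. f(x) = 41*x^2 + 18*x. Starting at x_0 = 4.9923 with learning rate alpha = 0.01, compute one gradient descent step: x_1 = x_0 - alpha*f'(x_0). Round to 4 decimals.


We compute the gradient at x_0 and apply the update.
f'(x) = 82*x + 18
f'(4.9923) = 82*4.9923 + 18 = 427.3686
x_1 = 4.9923 - 0.01*427.3686 = 0.7186


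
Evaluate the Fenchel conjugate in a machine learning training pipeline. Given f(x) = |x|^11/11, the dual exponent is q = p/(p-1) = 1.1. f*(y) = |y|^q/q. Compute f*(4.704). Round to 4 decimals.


The conjugate exponent q satisfies 1/p + 1/q = 1.
p = 11, so q = 11/(11 - 1) = 1.1
|y|^q = 4.704^1.1 = 5.4918
f*(4.704) = 5.4918 / 1.1 = 4.9925


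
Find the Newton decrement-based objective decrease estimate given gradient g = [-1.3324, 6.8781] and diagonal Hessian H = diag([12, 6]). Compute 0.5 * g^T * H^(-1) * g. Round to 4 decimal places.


Step 1: H is diagonal, so H^(-1) * g = [-0.111, 1.1464].
Step 2: g^T H^(-1) g = sum_i g_i^2 / H_ii
  = (-1.3324)^2/12 + (6.8781)^2/6
  = 0.1479 + 7.8847 = 8.0327
Step 3: Objective decrease = 0.5 * g^T H^(-1) g = 4.0163
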